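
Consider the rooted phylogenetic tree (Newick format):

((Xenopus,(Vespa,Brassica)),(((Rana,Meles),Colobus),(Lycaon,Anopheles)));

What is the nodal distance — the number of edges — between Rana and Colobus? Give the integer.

The MRCA of Rana and Colobus is the node subtending ((Rana,Meles),Colobus).
From Rana up to that node: 2 branches. From Colobus up to the same node: 1 branch. Total: 2 + 1 = 3.

3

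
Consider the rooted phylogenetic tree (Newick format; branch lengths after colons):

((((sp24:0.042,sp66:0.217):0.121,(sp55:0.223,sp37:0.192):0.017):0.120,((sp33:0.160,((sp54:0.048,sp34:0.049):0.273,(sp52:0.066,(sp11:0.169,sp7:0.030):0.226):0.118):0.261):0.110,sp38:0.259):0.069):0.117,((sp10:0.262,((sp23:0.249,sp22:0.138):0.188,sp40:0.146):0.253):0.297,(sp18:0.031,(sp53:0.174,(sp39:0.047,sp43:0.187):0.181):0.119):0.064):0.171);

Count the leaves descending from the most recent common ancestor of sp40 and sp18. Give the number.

8

The MRCA of sp40 and sp18 is the node subtending ((sp10,((sp23,sp22),sp40)),(sp18,(sp53,(sp39,sp43)))).
That clade contains 8 terminal taxa: sp10, sp18, sp22, sp23, sp39, sp40, sp43, sp53.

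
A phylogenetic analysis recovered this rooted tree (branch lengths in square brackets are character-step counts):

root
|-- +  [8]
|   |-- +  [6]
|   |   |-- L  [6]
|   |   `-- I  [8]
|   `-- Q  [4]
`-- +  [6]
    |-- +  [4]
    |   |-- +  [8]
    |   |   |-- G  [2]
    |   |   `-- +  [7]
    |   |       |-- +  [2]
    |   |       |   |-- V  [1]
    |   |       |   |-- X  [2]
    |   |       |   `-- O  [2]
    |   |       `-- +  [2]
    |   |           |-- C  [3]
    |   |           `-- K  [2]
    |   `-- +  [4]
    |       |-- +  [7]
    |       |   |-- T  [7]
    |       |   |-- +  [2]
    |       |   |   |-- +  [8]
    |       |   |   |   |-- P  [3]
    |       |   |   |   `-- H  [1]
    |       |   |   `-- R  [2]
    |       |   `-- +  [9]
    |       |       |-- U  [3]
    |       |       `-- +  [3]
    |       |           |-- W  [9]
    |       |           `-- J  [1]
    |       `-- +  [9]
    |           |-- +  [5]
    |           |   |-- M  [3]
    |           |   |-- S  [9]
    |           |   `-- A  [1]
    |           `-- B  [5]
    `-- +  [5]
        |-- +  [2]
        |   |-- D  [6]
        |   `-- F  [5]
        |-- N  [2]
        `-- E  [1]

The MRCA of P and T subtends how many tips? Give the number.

7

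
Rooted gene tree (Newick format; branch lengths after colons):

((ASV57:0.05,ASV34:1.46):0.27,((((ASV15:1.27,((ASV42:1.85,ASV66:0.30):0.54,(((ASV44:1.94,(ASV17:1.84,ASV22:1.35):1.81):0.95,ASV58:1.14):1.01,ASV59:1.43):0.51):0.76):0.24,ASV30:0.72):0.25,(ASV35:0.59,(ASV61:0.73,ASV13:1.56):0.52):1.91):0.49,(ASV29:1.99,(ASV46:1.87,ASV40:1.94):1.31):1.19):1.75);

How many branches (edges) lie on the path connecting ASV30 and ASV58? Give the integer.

The MRCA of ASV30 and ASV58 is the node subtending ((ASV15,((ASV42,ASV66),(((ASV44,(ASV17,ASV22)),ASV58),ASV59))),ASV30).
From ASV30 up to that node: 1 branch. From ASV58 up to the same node: 5 branches. Total: 1 + 5 = 6.

6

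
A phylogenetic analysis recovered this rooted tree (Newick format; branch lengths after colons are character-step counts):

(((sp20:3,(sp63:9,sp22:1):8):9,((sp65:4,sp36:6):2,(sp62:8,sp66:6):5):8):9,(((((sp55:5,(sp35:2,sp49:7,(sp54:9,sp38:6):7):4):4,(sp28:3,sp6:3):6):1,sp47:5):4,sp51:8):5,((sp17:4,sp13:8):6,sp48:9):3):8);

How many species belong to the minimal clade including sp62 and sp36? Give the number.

The MRCA of sp62 and sp36 is the node subtending ((sp65,sp36),(sp62,sp66)).
That clade contains 4 terminal taxa: sp36, sp62, sp65, sp66.

4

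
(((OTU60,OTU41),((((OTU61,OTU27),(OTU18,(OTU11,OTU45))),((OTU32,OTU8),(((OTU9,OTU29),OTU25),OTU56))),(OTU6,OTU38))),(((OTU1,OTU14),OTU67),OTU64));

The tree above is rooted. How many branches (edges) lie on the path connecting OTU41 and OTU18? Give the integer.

The MRCA of OTU41 and OTU18 is the node subtending ((OTU60,OTU41),((((OTU61,OTU27),(OTU18,(OTU11,OTU45))),((OTU32,OTU8),(((OTU9,OTU29),OTU25),OTU56))),(OTU6,OTU38))).
From OTU41 up to that node: 2 branches. From OTU18 up to the same node: 5 branches. Total: 2 + 5 = 7.

7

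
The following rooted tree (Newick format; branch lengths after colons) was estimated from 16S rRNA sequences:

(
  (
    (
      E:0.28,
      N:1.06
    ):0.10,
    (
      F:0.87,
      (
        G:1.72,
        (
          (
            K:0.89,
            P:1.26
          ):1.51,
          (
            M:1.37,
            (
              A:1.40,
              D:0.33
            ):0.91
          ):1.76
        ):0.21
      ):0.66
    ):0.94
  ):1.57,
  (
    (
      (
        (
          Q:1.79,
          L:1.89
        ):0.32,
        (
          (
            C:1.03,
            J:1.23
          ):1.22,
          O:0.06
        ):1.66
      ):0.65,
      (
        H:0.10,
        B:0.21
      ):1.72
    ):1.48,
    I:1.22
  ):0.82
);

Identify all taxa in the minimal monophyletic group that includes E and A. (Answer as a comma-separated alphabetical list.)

Tracing E: it sits inside (E,N).
Tracing A: it sits inside (A,D).
The smallest clade enclosing both is ((E,N),(F,(G,((K,P),(M,(A,D)))))); the answer is its 9 terminal taxa in alphabetical order.

A, D, E, F, G, K, M, N, P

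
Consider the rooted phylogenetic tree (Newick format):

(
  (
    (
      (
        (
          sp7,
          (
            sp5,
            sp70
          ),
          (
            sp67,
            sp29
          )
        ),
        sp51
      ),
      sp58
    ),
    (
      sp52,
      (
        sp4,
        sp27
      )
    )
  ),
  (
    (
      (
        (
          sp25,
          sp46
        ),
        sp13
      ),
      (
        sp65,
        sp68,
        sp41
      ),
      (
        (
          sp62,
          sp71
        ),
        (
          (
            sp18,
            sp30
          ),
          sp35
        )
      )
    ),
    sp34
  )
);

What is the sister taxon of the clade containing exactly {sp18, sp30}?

The clade containing exactly {sp18, sp30} attaches to the tree at the node subtending ((sp18,sp30),sp35).
The other lineage descending from that same node — the sister group — is the single tip sp35.

sp35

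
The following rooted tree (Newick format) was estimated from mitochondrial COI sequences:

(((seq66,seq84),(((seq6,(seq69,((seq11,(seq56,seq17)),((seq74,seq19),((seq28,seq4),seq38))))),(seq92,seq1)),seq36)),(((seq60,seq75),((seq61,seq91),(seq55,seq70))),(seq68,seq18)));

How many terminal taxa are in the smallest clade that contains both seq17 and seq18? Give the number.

23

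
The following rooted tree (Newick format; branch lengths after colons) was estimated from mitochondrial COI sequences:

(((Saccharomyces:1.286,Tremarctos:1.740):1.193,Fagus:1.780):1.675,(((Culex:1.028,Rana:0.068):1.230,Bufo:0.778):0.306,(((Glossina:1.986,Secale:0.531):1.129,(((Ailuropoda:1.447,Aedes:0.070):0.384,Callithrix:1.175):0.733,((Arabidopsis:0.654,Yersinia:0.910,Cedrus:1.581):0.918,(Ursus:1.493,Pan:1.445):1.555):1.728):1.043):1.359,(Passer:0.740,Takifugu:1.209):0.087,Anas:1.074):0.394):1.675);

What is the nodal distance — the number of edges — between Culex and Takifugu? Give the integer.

The MRCA of Culex and Takifugu is the node subtending (((Culex,Rana),Bufo),(((Glossina,Secale),(((Ailuropoda,Aedes),Callithrix),((Arabidopsis,Yersinia,Cedrus),(Ursus,Pan)))),(Passer,Takifugu),Anas)).
From Culex up to that node: 3 branches. From Takifugu up to the same node: 3 branches. Total: 3 + 3 = 6.

6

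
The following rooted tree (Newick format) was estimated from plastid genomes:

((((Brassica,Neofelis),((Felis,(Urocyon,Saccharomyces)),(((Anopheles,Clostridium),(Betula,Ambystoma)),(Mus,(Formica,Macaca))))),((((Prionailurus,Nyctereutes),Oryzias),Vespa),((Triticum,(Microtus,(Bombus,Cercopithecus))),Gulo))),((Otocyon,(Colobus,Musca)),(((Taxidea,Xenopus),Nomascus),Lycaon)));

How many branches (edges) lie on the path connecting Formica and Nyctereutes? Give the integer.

11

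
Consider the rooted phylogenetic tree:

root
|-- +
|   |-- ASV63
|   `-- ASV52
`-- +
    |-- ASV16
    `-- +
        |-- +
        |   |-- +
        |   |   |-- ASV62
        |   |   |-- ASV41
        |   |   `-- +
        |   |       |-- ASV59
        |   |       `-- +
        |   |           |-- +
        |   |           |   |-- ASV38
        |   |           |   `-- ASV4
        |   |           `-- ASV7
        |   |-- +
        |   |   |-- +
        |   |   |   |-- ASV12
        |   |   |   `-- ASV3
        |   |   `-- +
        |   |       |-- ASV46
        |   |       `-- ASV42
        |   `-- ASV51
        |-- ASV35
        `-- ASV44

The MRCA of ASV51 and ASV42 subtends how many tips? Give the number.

11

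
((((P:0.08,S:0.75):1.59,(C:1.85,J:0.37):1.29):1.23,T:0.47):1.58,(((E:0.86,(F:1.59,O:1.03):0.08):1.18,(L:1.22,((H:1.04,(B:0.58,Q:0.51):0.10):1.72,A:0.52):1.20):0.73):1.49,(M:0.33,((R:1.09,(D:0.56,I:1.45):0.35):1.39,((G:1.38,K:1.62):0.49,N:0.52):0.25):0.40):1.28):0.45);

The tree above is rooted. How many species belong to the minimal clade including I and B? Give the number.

The MRCA of I and B is the node subtending (((E,(F,O)),(L,((H,(B,Q)),A))),(M,((R,(D,I)),((G,K),N)))).
That clade contains 15 terminal taxa: A, B, D, E, F, G, H, I, K, L, M, N, O, Q, R.

15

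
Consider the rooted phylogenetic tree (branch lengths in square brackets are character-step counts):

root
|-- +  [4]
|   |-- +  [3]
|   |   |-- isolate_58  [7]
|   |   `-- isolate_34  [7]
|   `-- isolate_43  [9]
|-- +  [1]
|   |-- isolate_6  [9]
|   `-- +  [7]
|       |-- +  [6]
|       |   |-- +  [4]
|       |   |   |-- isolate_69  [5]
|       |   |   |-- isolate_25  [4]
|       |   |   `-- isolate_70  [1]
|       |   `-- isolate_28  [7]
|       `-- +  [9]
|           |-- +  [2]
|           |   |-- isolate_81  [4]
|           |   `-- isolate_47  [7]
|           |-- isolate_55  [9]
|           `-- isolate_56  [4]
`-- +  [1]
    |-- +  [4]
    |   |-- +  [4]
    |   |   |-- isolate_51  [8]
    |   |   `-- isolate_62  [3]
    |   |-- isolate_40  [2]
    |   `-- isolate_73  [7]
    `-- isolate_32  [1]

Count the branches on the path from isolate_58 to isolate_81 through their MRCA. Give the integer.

The MRCA of isolate_58 and isolate_81 is the root of the tree.
From isolate_58 up to that node: 3 branches. From isolate_81 up to the same node: 5 branches. Total: 3 + 5 = 8.

8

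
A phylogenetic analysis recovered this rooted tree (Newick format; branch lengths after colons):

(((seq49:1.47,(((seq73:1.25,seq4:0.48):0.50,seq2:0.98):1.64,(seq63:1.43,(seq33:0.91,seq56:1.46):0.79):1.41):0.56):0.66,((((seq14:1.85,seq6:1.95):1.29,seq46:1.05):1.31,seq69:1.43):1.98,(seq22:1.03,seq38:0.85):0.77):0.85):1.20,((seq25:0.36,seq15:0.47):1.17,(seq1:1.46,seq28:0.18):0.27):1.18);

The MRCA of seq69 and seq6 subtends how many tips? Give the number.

4

The MRCA of seq69 and seq6 is the node subtending (((seq14,seq6),seq46),seq69).
That clade contains 4 terminal taxa: seq14, seq46, seq6, seq69.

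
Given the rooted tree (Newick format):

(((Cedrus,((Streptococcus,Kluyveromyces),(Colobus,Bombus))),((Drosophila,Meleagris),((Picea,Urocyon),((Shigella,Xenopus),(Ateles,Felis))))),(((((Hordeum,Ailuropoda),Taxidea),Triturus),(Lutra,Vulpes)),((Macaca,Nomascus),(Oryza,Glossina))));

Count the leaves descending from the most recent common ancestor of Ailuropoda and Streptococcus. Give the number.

The MRCA of Ailuropoda and Streptococcus is the root, so the clade is the entire tree.
That clade contains 23 terminal taxa: Ailuropoda, Ateles, Bombus, Cedrus, Colobus, Drosophila, Felis, Glossina, Hordeum, Kluyveromyces, Lutra, Macaca, Meleagris, Nomascus, Oryza, Picea, Shigella, Streptococcus, Taxidea, Triturus, Urocyon, Vulpes, Xenopus.

23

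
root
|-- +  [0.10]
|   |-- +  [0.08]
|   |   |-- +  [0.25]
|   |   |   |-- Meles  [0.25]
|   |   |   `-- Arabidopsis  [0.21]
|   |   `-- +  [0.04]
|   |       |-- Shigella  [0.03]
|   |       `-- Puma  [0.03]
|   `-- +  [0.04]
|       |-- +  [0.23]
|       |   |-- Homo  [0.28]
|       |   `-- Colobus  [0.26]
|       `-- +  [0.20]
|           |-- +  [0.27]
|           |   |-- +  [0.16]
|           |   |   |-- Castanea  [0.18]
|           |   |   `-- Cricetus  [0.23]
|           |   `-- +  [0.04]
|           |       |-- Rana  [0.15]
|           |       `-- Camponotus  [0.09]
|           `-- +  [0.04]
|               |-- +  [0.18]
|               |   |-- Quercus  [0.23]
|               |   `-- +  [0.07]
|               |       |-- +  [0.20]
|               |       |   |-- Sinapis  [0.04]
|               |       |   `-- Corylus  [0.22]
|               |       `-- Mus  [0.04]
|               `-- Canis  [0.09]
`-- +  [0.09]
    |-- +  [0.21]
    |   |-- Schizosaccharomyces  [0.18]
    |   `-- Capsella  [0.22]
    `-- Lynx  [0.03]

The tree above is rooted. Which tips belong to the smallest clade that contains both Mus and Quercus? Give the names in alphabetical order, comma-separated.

Tracing Mus: it sits inside ((Sinapis,Corylus),Mus).
Tracing Quercus: it sits inside (Quercus,((Sinapis,Corylus),Mus)).
The smallest clade enclosing both is (Quercus,((Sinapis,Corylus),Mus)); the answer is its 4 terminal taxa in alphabetical order.

Corylus, Mus, Quercus, Sinapis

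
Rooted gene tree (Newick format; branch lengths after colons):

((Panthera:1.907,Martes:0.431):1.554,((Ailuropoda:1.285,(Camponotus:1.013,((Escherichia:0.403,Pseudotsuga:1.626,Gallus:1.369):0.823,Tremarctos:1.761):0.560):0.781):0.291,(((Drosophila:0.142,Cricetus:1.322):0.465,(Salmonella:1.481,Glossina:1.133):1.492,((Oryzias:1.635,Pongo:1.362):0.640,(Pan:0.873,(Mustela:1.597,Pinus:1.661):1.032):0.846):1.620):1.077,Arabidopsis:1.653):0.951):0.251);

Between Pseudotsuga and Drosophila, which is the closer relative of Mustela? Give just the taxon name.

Drosophila

The MRCA of Mustela and Drosophila subtends ((Drosophila,Cricetus),(Salmonella,Glossina),((Oryzias,Pongo),(Pan,(Mustela,Pinus)))) (9 taxa).
The MRCA of Mustela and Pseudotsuga subtends ((Ailuropoda,(Camponotus,((Escherichia,Pseudotsuga,Gallus),Tremarctos))),(((Drosophila,Cricetus),(Salmonella,Glossina),((Oryzias,Pongo),(Pan,(Mustela,Pinus)))),Arabidopsis)) (16 taxa).
The first is nested inside the second, so Mustela shares a more recent common ancestor with Drosophila.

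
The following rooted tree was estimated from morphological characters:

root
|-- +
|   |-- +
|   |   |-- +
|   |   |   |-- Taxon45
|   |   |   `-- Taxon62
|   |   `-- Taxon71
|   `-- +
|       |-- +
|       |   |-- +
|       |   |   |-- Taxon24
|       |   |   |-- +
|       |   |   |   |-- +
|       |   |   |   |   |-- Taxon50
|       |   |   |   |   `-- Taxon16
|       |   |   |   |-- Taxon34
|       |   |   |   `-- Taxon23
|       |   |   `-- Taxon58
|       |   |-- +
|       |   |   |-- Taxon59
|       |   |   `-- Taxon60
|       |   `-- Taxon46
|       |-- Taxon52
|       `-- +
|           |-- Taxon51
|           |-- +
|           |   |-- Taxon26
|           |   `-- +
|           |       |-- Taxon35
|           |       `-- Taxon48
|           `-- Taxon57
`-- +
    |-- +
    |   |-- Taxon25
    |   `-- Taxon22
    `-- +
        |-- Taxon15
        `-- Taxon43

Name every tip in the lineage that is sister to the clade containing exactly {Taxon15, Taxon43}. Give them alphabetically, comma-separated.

Taxon22, Taxon25

The clade containing exactly {Taxon15, Taxon43} attaches to the tree at the node subtending ((Taxon25,Taxon22),(Taxon15,Taxon43)).
The other lineage descending from that same node — the sister group — is (Taxon25,Taxon22); its 2 tips in alphabetical order are the answer.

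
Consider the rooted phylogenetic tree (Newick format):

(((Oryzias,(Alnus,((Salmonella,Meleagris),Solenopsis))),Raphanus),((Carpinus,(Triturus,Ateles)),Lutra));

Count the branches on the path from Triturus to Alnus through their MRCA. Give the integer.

The MRCA of Triturus and Alnus is the root of the tree.
From Triturus up to that node: 4 branches. From Alnus up to the same node: 4 branches. Total: 4 + 4 = 8.

8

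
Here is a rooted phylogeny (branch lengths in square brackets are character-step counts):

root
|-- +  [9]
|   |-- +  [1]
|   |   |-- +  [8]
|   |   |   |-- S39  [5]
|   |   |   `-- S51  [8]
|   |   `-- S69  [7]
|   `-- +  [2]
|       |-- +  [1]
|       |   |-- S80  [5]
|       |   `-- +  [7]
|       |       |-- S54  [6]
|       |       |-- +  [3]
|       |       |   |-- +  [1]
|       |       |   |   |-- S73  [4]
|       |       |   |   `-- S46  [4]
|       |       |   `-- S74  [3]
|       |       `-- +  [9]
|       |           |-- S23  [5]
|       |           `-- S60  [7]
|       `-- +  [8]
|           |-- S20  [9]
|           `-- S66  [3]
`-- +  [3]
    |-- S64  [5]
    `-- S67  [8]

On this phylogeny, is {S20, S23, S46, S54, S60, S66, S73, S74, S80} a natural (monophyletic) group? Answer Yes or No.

The most recent common ancestor of these taxa subtends ((S80,(S54,((S73,S46),S74),(S23,S60))),(S20,S66)).
That clade has exactly 9 tips — every listed taxon and nothing else — so the group is monophyletic.

Yes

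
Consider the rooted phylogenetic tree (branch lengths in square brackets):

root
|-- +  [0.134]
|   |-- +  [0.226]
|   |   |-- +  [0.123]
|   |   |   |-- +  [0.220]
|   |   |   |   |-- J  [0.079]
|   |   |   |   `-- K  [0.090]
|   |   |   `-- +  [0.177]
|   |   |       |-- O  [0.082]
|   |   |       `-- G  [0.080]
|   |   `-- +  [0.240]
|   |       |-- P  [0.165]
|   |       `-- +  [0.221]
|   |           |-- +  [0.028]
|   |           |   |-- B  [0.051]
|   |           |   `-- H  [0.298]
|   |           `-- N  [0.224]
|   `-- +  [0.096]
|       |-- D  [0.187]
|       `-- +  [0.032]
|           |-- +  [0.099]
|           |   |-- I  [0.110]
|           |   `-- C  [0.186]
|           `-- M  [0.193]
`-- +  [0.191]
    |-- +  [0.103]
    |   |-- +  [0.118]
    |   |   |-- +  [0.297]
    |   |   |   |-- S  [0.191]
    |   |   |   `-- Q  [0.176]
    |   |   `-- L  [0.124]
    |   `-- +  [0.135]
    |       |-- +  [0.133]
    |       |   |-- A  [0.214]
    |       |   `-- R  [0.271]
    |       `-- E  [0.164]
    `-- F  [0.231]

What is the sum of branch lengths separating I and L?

1.007

The path runs I → … → MRCA → … → L; the MRCA is the root of the tree.
Branch lengths along that path: 0.110 + 0.099 + 0.032 + 0.096 + 0.134 + 0.191 + 0.103 + 0.118 + 0.124 = 1.007.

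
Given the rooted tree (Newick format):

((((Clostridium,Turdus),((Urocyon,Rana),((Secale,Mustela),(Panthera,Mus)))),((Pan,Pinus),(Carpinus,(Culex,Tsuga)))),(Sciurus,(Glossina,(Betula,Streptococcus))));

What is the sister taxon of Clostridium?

Turdus

Clostridium attaches to the tree at the node subtending (Clostridium,Turdus).
The other lineage descending from that same node — the sister group — is the single tip Turdus.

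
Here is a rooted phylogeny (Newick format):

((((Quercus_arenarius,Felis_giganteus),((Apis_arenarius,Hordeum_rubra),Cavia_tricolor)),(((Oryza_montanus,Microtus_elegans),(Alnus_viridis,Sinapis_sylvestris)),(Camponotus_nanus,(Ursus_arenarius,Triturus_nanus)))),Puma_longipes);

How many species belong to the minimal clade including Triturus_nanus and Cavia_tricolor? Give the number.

The MRCA of Triturus_nanus and Cavia_tricolor is the node subtending (((Quercus_arenarius,Felis_giganteus),((Apis_arenarius,Hordeum_rubra),Cavia_tricolor)),(((Oryza_montanus,Microtus_elegans),(Alnus_viridis,Sinapis_sylvestris)),(Camponotus_nanus,(Ursus_arenarius,Triturus_nanus)))).
That clade contains 12 terminal taxa: Alnus_viridis, Apis_arenarius, Camponotus_nanus, Cavia_tricolor, Felis_giganteus, Hordeum_rubra, Microtus_elegans, Oryza_montanus, Quercus_arenarius, Sinapis_sylvestris, Triturus_nanus, Ursus_arenarius.

12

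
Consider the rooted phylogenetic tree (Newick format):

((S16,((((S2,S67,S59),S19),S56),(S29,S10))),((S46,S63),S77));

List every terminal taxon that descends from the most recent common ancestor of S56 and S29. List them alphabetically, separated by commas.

Tracing S56: it sits inside (((S2,S67,S59),S19),S56).
Tracing S29: it sits inside (S29,S10).
The smallest clade enclosing both is ((((S2,S67,S59),S19),S56),(S29,S10)); the answer is its 7 terminal taxa in alphabetical order.

S10, S19, S2, S29, S56, S59, S67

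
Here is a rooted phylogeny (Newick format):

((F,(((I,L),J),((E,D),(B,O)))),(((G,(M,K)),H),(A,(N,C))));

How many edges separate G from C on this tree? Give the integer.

The MRCA of G and C is the node subtending (((G,(M,K)),H),(A,(N,C))).
From G up to that node: 3 branches. From C up to the same node: 3 branches. Total: 3 + 3 = 6.

6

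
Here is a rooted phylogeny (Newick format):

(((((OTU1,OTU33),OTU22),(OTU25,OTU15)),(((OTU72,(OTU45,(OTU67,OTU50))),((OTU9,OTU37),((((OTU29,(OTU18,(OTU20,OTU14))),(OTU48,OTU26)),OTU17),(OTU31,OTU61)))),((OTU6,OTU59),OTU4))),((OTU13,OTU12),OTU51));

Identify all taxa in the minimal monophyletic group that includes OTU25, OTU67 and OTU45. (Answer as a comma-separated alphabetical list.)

Tracing OTU25: it sits inside (OTU25,OTU15).
Tracing OTU67: it sits inside (OTU67,OTU50).
Tracing OTU45: it sits inside (OTU45,(OTU67,OTU50)).
The smallest clade enclosing all 3 is ((((OTU1,OTU33),OTU22),(OTU25,OTU15)),(((OTU72,(OTU45,(OTU67,OTU50))),((OTU9,OTU37),((((OTU29,(OTU18,(OTU20,OTU14))),(OTU48,OTU26)),OTU17),(OTU31,OTU61)))),((OTU6,OTU59),OTU4))); the answer is its 23 terminal taxa in alphabetical order.

OTU1, OTU14, OTU15, OTU17, OTU18, OTU20, OTU22, OTU25, OTU26, OTU29, OTU31, OTU33, OTU37, OTU4, OTU45, OTU48, OTU50, OTU59, OTU6, OTU61, OTU67, OTU72, OTU9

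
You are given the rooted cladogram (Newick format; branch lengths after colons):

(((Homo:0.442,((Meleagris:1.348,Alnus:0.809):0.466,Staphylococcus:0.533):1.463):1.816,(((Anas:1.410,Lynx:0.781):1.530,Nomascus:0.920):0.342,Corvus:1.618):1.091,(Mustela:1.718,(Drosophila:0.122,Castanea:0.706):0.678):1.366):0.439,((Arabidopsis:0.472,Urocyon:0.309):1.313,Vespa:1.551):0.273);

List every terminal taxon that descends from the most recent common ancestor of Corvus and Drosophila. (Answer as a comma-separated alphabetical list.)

Tracing Corvus: it sits inside (((Anas,Lynx),Nomascus),Corvus).
Tracing Drosophila: it sits inside (Drosophila,Castanea).
The smallest clade enclosing both is ((Homo,((Meleagris,Alnus),Staphylococcus)),(((Anas,Lynx),Nomascus),Corvus),(Mustela,(Drosophila,Castanea))); the answer is its 11 terminal taxa in alphabetical order.

Alnus, Anas, Castanea, Corvus, Drosophila, Homo, Lynx, Meleagris, Mustela, Nomascus, Staphylococcus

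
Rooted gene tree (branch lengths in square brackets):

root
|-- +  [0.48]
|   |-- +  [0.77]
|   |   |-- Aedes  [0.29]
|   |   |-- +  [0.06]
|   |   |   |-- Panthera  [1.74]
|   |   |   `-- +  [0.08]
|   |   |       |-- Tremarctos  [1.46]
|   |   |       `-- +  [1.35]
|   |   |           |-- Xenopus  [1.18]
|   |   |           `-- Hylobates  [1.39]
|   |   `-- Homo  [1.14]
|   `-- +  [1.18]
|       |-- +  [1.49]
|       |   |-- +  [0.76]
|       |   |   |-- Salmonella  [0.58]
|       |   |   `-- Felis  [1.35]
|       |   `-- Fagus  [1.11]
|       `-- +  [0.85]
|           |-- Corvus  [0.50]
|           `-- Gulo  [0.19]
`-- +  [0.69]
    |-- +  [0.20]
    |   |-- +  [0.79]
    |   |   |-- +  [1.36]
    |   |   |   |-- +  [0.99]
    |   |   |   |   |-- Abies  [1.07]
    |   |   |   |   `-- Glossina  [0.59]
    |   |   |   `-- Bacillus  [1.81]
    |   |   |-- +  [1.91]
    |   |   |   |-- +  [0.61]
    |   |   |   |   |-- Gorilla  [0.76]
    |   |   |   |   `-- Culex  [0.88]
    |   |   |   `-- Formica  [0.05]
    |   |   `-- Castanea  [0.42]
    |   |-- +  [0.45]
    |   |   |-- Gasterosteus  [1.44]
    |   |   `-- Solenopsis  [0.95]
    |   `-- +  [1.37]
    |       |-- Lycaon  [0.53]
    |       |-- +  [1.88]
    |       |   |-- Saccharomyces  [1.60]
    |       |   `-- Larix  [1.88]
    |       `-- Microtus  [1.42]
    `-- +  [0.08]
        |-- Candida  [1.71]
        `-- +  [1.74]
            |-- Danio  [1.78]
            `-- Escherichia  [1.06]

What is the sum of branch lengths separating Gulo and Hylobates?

The path runs Gulo → … → MRCA → … → Hylobates; the MRCA is the node subtending ((Aedes,(Panthera,(Tremarctos,(Xenopus,Hylobates))),Homo),(((Salmonella,Felis),Fagus),(Corvus,Gulo))).
Branch lengths along that path: 0.19 + 0.85 + 1.18 + 0.77 + 0.06 + 0.08 + 1.35 + 1.39 = 5.87.

5.87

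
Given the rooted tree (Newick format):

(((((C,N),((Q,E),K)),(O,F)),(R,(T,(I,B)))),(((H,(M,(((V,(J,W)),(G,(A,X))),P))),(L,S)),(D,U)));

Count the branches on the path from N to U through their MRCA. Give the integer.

The MRCA of N and U is the root of the tree.
From N up to that node: 5 branches. From U up to the same node: 3 branches. Total: 5 + 3 = 8.

8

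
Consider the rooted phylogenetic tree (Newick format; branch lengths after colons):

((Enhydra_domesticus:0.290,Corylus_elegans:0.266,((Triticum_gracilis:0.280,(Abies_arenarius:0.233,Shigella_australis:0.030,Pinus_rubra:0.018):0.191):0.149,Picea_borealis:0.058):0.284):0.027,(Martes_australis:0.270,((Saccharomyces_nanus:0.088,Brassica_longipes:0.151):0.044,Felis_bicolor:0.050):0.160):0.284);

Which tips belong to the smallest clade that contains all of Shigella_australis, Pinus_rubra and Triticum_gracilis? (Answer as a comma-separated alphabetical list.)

Tracing Shigella_australis: it sits inside (Abies_arenarius,Shigella_australis,Pinus_rubra).
Tracing Pinus_rubra: it sits inside (Abies_arenarius,Shigella_australis,Pinus_rubra).
Tracing Triticum_gracilis: it sits inside (Triticum_gracilis,(Abies_arenarius,Shigella_australis,Pinus_rubra)).
The smallest clade enclosing all 3 is (Triticum_gracilis,(Abies_arenarius,Shigella_australis,Pinus_rubra)); the answer is its 4 terminal taxa in alphabetical order.

Abies_arenarius, Pinus_rubra, Shigella_australis, Triticum_gracilis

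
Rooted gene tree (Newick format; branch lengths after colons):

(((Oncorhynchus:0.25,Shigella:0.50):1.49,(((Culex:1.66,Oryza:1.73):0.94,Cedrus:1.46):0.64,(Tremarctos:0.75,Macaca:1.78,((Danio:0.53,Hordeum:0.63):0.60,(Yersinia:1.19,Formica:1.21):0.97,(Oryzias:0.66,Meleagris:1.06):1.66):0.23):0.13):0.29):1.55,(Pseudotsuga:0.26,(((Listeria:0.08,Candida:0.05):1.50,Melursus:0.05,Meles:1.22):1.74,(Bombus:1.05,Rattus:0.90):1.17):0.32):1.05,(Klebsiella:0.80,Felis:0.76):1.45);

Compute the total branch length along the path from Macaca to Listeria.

8.44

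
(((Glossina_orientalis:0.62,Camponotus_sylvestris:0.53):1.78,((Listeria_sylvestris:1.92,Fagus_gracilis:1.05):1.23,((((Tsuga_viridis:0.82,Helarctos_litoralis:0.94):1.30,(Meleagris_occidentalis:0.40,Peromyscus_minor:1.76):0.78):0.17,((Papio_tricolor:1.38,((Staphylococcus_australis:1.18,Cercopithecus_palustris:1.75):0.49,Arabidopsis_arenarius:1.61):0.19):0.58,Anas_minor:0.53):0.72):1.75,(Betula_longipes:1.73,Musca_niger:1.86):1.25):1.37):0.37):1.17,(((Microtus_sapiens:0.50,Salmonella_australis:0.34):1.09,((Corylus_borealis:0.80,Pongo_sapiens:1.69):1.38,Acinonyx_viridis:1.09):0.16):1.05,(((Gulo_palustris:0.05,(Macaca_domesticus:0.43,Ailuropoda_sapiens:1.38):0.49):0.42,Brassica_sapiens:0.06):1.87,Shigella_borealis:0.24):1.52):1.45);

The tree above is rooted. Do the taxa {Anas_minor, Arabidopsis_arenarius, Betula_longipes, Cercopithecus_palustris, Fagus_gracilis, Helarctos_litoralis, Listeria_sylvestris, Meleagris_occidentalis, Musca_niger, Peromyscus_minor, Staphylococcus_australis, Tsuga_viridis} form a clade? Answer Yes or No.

The MRCA of the listed taxa subtends ((Listeria_sylvestris,Fagus_gracilis),((((Tsuga_viridis,Helarctos_litoralis),(Meleagris_occidentalis,Peromyscus_minor)),((Papio_tricolor,((Staphylococcus_australis,Cercopithecus_palustris),Arabidopsis_arenarius)),Anas_minor)),(Betula_longipes,Musca_niger))).
That clade also contains Papio_tricolor, which is not in the proposed group, so the group is not monophyletic.

No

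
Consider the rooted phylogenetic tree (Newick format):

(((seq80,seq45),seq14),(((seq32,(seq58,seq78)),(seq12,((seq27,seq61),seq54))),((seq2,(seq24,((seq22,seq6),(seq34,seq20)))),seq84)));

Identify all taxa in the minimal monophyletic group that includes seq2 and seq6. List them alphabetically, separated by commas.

Tracing seq2: it sits inside (seq2,(seq24,((seq22,seq6),(seq34,seq20)))).
Tracing seq6: it sits inside (seq22,seq6).
The smallest clade enclosing both is (seq2,(seq24,((seq22,seq6),(seq34,seq20)))); the answer is its 6 terminal taxa in alphabetical order.

seq2, seq20, seq22, seq24, seq34, seq6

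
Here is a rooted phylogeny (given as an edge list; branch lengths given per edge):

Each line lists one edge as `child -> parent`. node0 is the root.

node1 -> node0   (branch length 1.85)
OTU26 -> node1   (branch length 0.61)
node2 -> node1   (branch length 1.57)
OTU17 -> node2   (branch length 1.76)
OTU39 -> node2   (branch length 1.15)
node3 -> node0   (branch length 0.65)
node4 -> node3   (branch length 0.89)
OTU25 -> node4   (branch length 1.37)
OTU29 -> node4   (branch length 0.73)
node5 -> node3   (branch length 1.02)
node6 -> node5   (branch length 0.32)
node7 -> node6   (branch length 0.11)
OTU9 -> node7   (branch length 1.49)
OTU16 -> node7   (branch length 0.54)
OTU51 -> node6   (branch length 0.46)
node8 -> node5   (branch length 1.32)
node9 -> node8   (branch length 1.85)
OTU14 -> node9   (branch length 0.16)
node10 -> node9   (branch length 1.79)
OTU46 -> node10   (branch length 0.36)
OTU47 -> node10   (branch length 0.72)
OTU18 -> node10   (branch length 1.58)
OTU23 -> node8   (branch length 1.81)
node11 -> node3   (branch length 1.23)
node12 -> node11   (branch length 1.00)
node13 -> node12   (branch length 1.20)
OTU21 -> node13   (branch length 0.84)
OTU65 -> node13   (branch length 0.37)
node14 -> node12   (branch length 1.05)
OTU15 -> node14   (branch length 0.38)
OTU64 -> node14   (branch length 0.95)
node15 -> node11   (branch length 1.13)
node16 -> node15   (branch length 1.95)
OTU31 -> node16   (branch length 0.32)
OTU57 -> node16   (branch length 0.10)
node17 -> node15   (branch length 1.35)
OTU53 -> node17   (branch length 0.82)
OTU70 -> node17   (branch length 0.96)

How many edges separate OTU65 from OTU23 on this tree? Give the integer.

The MRCA of OTU65 and OTU23 is the node subtending ((OTU25,OTU29),(((OTU9,OTU16),OTU51),((OTU14,(OTU46,OTU47,OTU18)),OTU23)),(((OTU21,OTU65),(OTU15,OTU64)),((OTU31,OTU57),(OTU53,OTU70)))).
From OTU65 up to that node: 4 branches. From OTU23 up to the same node: 3 branches. Total: 4 + 3 = 7.

7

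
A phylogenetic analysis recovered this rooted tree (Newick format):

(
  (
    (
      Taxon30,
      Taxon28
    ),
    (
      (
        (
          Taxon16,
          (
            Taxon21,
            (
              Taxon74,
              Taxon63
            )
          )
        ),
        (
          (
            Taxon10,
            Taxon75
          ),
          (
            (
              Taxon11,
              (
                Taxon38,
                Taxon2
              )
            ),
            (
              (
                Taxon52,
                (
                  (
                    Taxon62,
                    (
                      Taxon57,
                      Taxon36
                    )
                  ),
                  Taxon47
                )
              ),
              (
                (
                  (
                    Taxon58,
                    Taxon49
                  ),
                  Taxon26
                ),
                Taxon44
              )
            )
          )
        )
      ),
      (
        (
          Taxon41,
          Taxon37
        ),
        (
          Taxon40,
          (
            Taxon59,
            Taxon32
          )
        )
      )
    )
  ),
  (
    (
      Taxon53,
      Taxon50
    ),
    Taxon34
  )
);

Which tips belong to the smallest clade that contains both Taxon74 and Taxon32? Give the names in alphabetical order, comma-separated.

Tracing Taxon74: it sits inside (Taxon74,Taxon63).
Tracing Taxon32: it sits inside (Taxon59,Taxon32).
The smallest clade enclosing both is (((Taxon16,(Taxon21,(Taxon74,Taxon63))),((Taxon10,Taxon75),((Taxon11,(Taxon38,Taxon2)),((Taxon52,((Taxon62,(Taxon57,Taxon36)),Taxon47)),(((Taxon58,Taxon49),Taxon26),Taxon44))))),((Taxon41,Taxon37),(Taxon40,(Taxon59,Taxon32)))); the answer is its 23 terminal taxa in alphabetical order.

Taxon10, Taxon11, Taxon16, Taxon2, Taxon21, Taxon26, Taxon32, Taxon36, Taxon37, Taxon38, Taxon40, Taxon41, Taxon44, Taxon47, Taxon49, Taxon52, Taxon57, Taxon58, Taxon59, Taxon62, Taxon63, Taxon74, Taxon75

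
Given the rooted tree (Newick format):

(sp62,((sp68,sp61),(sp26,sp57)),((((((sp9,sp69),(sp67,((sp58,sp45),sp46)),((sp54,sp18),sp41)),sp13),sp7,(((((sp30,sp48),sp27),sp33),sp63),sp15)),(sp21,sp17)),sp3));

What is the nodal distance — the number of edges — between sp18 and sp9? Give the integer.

5

The MRCA of sp18 and sp9 is the node subtending ((sp9,sp69),(sp67,((sp58,sp45),sp46)),((sp54,sp18),sp41)).
From sp18 up to that node: 3 branches. From sp9 up to the same node: 2 branches. Total: 3 + 2 = 5.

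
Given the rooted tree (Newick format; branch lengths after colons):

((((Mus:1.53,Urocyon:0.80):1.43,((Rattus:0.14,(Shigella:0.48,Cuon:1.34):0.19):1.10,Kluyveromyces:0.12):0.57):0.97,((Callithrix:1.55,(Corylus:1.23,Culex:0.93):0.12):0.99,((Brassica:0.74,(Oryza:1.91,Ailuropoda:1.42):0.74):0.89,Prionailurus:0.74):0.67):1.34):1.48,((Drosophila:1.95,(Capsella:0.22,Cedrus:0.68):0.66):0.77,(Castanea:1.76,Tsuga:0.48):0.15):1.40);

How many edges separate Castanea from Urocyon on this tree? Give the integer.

7

The MRCA of Castanea and Urocyon is the root of the tree.
From Castanea up to that node: 3 branches. From Urocyon up to the same node: 4 branches. Total: 3 + 4 = 7.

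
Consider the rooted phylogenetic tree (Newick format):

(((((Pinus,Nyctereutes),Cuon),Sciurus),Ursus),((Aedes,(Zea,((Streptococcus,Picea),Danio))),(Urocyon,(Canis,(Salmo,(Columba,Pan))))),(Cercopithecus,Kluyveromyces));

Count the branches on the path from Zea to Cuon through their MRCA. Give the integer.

8

The MRCA of Zea and Cuon is the root of the tree.
From Zea up to that node: 4 branches. From Cuon up to the same node: 4 branches. Total: 4 + 4 = 8.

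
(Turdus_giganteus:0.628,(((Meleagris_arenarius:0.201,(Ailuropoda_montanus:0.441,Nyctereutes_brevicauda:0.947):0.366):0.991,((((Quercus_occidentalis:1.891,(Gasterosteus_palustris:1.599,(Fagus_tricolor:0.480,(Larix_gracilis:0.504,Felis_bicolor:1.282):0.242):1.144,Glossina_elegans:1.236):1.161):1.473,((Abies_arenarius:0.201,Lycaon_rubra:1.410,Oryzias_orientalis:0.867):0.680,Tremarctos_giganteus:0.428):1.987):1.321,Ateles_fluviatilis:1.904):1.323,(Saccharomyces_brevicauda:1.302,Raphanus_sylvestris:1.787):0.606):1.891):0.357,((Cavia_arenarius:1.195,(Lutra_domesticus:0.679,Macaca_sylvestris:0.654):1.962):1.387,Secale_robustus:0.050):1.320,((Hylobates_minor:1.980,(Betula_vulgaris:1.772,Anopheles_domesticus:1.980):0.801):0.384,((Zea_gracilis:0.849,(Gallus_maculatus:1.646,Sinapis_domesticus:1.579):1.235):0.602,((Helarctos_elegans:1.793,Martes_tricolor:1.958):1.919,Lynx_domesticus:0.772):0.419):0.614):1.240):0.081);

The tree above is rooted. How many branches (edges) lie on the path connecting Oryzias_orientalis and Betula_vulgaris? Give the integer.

The MRCA of Oryzias_orientalis and Betula_vulgaris is the node subtending (((Meleagris_arenarius,(Ailuropoda_montanus,Nyctereutes_brevicauda)),((((Quercus_occidentalis,(Gasterosteus_palustris,(Fagus_tricolor,(Larix_gracilis,Felis_bicolor)),Glossina_elegans)),((Abies_arenarius,Lycaon_rubra,Oryzias_orientalis),Tremarctos_giganteus)),Ateles_fluviatilis),(Saccharomyces_brevicauda,Raphanus_sylvestris))),((Cavia_arenarius,(Lutra_domesticus,Macaca_sylvestris)),Secale_robustus),((Hylobates_minor,(Betula_vulgaris,Anopheles_domesticus)),((Zea_gracilis,(Gallus_maculatus,Sinapis_domesticus)),((Helarctos_elegans,Martes_tricolor),Lynx_domesticus)))).
From Oryzias_orientalis up to that node: 7 branches. From Betula_vulgaris up to the same node: 4 branches. Total: 7 + 4 = 11.

11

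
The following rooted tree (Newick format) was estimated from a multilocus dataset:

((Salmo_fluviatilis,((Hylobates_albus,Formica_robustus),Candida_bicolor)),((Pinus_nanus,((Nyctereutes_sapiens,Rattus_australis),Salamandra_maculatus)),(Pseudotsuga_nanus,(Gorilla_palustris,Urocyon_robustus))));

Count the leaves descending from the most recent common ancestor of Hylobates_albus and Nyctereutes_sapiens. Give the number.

The MRCA of Hylobates_albus and Nyctereutes_sapiens is the root, so the clade is the entire tree.
That clade contains 11 terminal taxa: Candida_bicolor, Formica_robustus, Gorilla_palustris, Hylobates_albus, Nyctereutes_sapiens, Pinus_nanus, Pseudotsuga_nanus, Rattus_australis, Salamandra_maculatus, Salmo_fluviatilis, Urocyon_robustus.

11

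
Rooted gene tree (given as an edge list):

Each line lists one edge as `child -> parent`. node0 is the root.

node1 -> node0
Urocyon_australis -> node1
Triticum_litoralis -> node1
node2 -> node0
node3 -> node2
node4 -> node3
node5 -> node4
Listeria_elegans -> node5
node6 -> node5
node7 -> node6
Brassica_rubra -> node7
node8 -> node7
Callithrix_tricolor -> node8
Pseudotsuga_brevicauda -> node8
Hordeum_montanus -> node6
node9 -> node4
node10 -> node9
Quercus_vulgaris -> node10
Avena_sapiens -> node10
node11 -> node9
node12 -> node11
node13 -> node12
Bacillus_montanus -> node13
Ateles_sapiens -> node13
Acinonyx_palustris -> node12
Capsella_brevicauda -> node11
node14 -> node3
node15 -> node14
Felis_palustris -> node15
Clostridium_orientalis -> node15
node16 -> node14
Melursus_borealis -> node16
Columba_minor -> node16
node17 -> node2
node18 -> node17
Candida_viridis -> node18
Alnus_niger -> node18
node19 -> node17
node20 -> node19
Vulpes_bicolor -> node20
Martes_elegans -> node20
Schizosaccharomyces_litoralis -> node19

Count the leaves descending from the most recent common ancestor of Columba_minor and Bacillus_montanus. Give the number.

15

The MRCA of Columba_minor and Bacillus_montanus is the node subtending (((Listeria_elegans,((Brassica_rubra,(Callithrix_tricolor,Pseudotsuga_brevicauda)),Hordeum_montanus)),((Quercus_vulgaris,Avena_sapiens),(((Bacillus_montanus,Ateles_sapiens),Acinonyx_palustris),Capsella_brevicauda))),((Felis_palustris,Clostridium_orientalis),(Melursus_borealis,Columba_minor))).
That clade contains 15 terminal taxa: Acinonyx_palustris, Ateles_sapiens, Avena_sapiens, Bacillus_montanus, Brassica_rubra, Callithrix_tricolor, Capsella_brevicauda, Clostridium_orientalis, Columba_minor, Felis_palustris, Hordeum_montanus, Listeria_elegans, Melursus_borealis, Pseudotsuga_brevicauda, Quercus_vulgaris.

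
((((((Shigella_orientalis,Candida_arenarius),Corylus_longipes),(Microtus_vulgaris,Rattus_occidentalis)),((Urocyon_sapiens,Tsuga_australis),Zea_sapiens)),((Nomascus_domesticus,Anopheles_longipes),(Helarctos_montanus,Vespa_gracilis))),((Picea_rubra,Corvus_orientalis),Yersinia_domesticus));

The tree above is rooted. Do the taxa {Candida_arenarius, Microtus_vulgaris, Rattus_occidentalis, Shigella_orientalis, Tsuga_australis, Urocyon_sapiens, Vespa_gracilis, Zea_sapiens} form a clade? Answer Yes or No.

The MRCA of the listed taxa subtends (((((Shigella_orientalis,Candida_arenarius),Corylus_longipes),(Microtus_vulgaris,Rattus_occidentalis)),((Urocyon_sapiens,Tsuga_australis),Zea_sapiens)),((Nomascus_domesticus,Anopheles_longipes),(Helarctos_montanus,Vespa_gracilis))).
That clade also contains Anopheles_longipes, Corylus_longipes, Helarctos_montanus, Nomascus_domesticus, which are not in the proposed group, so the group is not monophyletic.

No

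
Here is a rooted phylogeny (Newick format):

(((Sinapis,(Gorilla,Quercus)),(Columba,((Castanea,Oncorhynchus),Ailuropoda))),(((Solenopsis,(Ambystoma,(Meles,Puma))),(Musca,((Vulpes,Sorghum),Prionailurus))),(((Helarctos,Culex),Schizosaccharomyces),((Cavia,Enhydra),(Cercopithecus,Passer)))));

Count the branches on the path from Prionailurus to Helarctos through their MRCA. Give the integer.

The MRCA of Prionailurus and Helarctos is the node subtending (((Solenopsis,(Ambystoma,(Meles,Puma))),(Musca,((Vulpes,Sorghum),Prionailurus))),(((Helarctos,Culex),Schizosaccharomyces),((Cavia,Enhydra),(Cercopithecus,Passer)))).
From Prionailurus up to that node: 4 branches. From Helarctos up to the same node: 4 branches. Total: 4 + 4 = 8.

8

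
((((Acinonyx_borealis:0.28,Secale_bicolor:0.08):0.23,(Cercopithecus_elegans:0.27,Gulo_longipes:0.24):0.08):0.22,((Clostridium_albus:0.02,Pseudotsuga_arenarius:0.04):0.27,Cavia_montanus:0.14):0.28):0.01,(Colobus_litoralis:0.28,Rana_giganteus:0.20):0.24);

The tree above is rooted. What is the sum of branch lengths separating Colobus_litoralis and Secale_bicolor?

1.06

The path runs Colobus_litoralis → … → MRCA → … → Secale_bicolor; the MRCA is the root of the tree.
Branch lengths along that path: 0.28 + 0.24 + 0.01 + 0.22 + 0.23 + 0.08 = 1.06.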